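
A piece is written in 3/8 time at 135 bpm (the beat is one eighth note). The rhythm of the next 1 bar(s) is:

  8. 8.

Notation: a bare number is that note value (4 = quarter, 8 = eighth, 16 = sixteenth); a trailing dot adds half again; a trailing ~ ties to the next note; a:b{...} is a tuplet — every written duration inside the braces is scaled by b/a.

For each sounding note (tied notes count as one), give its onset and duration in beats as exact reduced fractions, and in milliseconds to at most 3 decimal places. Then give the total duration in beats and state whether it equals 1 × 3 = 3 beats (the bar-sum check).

1) 0.0ms=0b +666.667ms=3/2b
2) 666.667ms=3/2b +666.667ms=3/2b
Σ=3b of 3 (135bpm 3/8) — PASS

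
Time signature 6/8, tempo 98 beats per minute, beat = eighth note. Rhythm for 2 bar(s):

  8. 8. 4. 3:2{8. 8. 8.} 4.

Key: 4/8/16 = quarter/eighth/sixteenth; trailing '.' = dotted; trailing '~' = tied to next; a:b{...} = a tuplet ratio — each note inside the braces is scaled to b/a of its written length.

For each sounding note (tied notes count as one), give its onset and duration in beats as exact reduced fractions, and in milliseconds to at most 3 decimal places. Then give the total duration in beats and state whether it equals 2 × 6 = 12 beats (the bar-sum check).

1) 0.0ms=0b +918.367ms=3/2b
2) 918.367ms=3/2b +918.367ms=3/2b
3) 1836.735ms=3b +1836.735ms=3b
4) 3673.469ms=6b +612.245ms=1b
5) 4285.714ms=7b +612.245ms=1b
6) 4897.959ms=8b +612.245ms=1b
7) 5510.204ms=9b +1836.735ms=3b
Σ=12b of 12 (98bpm 6/8) — PASS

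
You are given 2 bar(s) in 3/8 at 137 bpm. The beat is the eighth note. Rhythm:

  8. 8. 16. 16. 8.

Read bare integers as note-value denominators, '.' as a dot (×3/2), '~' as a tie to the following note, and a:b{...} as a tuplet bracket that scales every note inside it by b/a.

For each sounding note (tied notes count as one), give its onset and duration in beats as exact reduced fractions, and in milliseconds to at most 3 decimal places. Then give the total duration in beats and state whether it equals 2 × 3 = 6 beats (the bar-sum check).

1) 0.0ms=0b +656.934ms=3/2b
2) 656.934ms=3/2b +656.934ms=3/2b
3) 1313.869ms=3b +328.467ms=3/4b
4) 1642.336ms=15/4b +328.467ms=3/4b
5) 1970.803ms=9/2b +656.934ms=3/2b
Σ=6b of 6 (137bpm 3/8) — PASS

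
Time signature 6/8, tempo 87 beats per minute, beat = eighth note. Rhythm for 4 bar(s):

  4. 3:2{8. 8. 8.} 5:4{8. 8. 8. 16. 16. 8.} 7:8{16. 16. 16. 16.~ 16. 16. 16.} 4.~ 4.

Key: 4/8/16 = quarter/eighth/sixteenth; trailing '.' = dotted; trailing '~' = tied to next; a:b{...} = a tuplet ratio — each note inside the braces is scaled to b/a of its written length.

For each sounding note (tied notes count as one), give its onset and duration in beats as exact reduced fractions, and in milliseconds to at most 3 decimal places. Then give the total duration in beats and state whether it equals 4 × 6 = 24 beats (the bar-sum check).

1) 0.0ms=0b +2068.966ms=3b
2) 2068.966ms=3b +689.655ms=1b
3) 2758.621ms=4b +689.655ms=1b
4) 3448.276ms=5b +689.655ms=1b
5) 4137.931ms=6b +827.586ms=6/5b
6) 4965.517ms=36/5b +827.586ms=6/5b
7) 5793.103ms=42/5b +827.586ms=6/5b
8) 6620.69ms=48/5b +413.793ms=3/5b
9) 7034.483ms=51/5b +413.793ms=3/5b
10) 7448.276ms=54/5b +827.586ms=6/5b
11) 8275.862ms=12b +591.133ms=6/7b
12) 8866.995ms=90/7b +591.133ms=6/7b
13) 9458.128ms=96/7b +591.133ms=6/7b
14) 10049.261ms=102/7b +1182.266ms=12/7b
15) 11231.527ms=114/7b +591.133ms=6/7b
16) 11822.66ms=120/7b +591.133ms=6/7b
17) 12413.793ms=18b +4137.931ms=6b
Σ=24b of 24 (87bpm 6/8) — PASS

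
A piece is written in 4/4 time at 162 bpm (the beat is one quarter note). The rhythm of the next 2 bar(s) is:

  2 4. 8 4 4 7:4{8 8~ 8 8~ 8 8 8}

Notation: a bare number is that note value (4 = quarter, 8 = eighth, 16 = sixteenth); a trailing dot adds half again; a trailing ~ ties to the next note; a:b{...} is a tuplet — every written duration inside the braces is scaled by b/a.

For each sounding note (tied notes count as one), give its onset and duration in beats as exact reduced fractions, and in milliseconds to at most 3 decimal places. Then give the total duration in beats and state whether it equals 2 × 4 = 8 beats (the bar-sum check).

1) 0.0ms=0b +740.741ms=2b
2) 740.741ms=2b +555.556ms=3/2b
3) 1296.296ms=7/2b +185.185ms=1/2b
4) 1481.481ms=4b +370.37ms=1b
5) 1851.852ms=5b +370.37ms=1b
6) 2222.222ms=6b +105.82ms=2/7b
7) 2328.042ms=44/7b +211.64ms=4/7b
8) 2539.683ms=48/7b +211.64ms=4/7b
9) 2751.323ms=52/7b +105.82ms=2/7b
10) 2857.143ms=54/7b +105.82ms=2/7b
Σ=8b of 8 (162bpm 4/4) — PASS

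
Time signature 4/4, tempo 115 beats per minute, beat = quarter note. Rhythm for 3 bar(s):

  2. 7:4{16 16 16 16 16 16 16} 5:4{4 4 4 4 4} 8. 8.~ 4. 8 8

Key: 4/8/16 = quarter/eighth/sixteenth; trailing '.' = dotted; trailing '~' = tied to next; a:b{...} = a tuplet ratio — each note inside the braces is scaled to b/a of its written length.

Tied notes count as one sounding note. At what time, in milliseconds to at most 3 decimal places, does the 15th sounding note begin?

note 15 onset = 35/4b = 4565.217ms

1. 0.0ms @ 0 + 1565.217ms (3)
2. 1565.217ms @ 3 + 74.534ms (1/7)
3. 1639.752ms @ 22/7 + 74.534ms (1/7)
4. 1714.286ms @ 23/7 + 74.534ms (1/7)
5. 1788.82ms @ 24/7 + 74.534ms (1/7)
6. 1863.354ms @ 25/7 + 74.534ms (1/7)
7. 1937.888ms @ 26/7 + 74.534ms (1/7)
8. 2012.422ms @ 27/7 + 74.534ms (1/7)
9. 2086.957ms @ 4 + 417.391ms (4/5)
10. 2504.348ms @ 24/5 + 417.391ms (4/5)
11. 2921.739ms @ 28/5 + 417.391ms (4/5)
12. 3339.13ms @ 32/5 + 417.391ms (4/5)
13. 3756.522ms @ 36/5 + 417.391ms (4/5)
14. 4173.913ms @ 8 + 391.304ms (3/4)
15. 4565.217ms @ 35/4 + 1173.913ms (9/4)
16. 5739.13ms @ 11 + 260.87ms (1/2)
17. 6000.0ms @ 23/2 + 260.87ms (1/2)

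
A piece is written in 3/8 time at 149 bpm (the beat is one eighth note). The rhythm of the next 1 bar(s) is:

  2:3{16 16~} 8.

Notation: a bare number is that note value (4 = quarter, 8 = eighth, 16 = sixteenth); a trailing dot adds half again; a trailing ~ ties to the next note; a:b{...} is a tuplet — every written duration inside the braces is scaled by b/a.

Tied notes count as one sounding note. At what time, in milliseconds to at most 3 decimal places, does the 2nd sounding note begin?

1. 0.0ms @ 0 + 302.013ms (3/4)
2. 302.013ms @ 3/4 + 906.04ms (9/4)

note 2 onset = 3/4b = 302.013ms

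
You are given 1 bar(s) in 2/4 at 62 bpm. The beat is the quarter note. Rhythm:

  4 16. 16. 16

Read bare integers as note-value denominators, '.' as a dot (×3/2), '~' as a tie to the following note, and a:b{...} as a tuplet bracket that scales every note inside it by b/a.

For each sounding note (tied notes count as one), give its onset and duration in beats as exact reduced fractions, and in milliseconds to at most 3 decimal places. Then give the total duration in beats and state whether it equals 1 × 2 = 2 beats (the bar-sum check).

1) 0.0ms=0b +967.742ms=1b
2) 967.742ms=1b +362.903ms=3/8b
3) 1330.645ms=11/8b +362.903ms=3/8b
4) 1693.548ms=7/4b +241.935ms=1/4b
Σ=2b of 2 (62bpm 2/4) — PASS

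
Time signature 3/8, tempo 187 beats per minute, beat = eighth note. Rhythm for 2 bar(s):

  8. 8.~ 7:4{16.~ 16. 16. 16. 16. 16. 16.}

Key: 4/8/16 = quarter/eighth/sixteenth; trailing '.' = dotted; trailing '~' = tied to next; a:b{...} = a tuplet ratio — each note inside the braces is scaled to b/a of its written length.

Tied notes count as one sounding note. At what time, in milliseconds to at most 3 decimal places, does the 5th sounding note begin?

1. 0.0ms @ 0 + 481.283ms (3/2)
2. 481.283ms @ 3/2 + 756.303ms (33/14)
3. 1237.586ms @ 27/7 + 137.51ms (3/7)
4. 1375.095ms @ 30/7 + 137.51ms (3/7)
5. 1512.605ms @ 33/7 + 137.51ms (3/7)
6. 1650.115ms @ 36/7 + 137.51ms (3/7)
7. 1787.624ms @ 39/7 + 137.51ms (3/7)

note 5 onset = 33/7b = 1512.605ms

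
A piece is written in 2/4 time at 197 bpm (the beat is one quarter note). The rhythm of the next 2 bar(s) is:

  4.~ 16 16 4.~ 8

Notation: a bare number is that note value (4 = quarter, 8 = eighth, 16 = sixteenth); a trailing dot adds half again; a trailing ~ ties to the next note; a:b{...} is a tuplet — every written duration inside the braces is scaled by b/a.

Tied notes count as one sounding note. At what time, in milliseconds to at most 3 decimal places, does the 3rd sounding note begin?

note 3 onset = 2b = 609.137ms

1. 0.0ms @ 0 + 532.995ms (7/4)
2. 532.995ms @ 7/4 + 76.142ms (1/4)
3. 609.137ms @ 2 + 609.137ms (2)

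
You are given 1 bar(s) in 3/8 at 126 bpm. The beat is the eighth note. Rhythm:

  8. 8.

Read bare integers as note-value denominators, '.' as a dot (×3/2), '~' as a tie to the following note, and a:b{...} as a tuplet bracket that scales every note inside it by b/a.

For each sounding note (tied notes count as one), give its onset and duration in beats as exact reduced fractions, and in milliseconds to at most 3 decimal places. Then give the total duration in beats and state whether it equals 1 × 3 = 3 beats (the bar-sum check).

1) 0.0ms=0b +714.286ms=3/2b
2) 714.286ms=3/2b +714.286ms=3/2b
Σ=3b of 3 (126bpm 3/8) — PASS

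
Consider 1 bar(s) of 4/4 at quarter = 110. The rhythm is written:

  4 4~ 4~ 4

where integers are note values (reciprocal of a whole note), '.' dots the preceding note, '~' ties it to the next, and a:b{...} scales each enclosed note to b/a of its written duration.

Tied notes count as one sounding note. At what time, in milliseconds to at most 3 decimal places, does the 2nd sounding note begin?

1. 0.0ms @ 0 + 545.455ms (1)
2. 545.455ms @ 1 + 1636.364ms (3)

note 2 onset = 1b = 545.455ms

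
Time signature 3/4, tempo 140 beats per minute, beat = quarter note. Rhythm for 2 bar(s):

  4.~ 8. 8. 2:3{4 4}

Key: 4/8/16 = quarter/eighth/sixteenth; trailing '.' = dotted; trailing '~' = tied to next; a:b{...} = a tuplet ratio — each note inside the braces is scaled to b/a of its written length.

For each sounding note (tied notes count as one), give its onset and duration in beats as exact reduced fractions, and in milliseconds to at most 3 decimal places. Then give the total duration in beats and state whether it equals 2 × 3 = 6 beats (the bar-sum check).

1) 0.0ms=0b +964.286ms=9/4b
2) 964.286ms=9/4b +321.429ms=3/4b
3) 1285.714ms=3b +642.857ms=3/2b
4) 1928.571ms=9/2b +642.857ms=3/2b
Σ=6b of 6 (140bpm 3/4) — PASS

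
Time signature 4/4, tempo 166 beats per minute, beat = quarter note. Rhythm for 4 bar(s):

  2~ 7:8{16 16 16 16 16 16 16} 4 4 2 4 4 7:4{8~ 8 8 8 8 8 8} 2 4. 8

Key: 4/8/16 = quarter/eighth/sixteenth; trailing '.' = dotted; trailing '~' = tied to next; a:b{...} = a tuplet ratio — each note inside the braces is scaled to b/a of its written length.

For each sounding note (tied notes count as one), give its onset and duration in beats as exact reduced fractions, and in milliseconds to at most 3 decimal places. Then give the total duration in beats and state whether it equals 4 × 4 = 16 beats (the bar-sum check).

1) 0.0ms=0b +826.162ms=16/7b
2) 826.162ms=16/7b +103.27ms=2/7b
3) 929.432ms=18/7b +103.27ms=2/7b
4) 1032.702ms=20/7b +103.27ms=2/7b
5) 1135.972ms=22/7b +103.27ms=2/7b
6) 1239.243ms=24/7b +103.27ms=2/7b
7) 1342.513ms=26/7b +103.27ms=2/7b
8) 1445.783ms=4b +361.446ms=1b
9) 1807.229ms=5b +361.446ms=1b
10) 2168.675ms=6b +722.892ms=2b
11) 2891.566ms=8b +361.446ms=1b
12) 3253.012ms=9b +361.446ms=1b
13) 3614.458ms=10b +206.54ms=4/7b
14) 3820.998ms=74/7b +103.27ms=2/7b
15) 3924.269ms=76/7b +103.27ms=2/7b
16) 4027.539ms=78/7b +103.27ms=2/7b
17) 4130.809ms=80/7b +103.27ms=2/7b
18) 4234.079ms=82/7b +103.27ms=2/7b
19) 4337.349ms=12b +722.892ms=2b
20) 5060.241ms=14b +542.169ms=3/2b
21) 5602.41ms=31/2b +180.723ms=1/2b
Σ=16b of 16 (166bpm 4/4) — PASS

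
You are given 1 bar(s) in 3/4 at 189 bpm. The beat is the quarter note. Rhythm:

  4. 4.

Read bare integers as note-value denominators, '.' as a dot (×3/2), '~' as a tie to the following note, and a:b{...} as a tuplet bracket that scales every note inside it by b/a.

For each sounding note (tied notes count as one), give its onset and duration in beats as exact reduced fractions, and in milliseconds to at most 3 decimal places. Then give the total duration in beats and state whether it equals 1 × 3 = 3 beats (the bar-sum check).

1) 0.0ms=0b +476.19ms=3/2b
2) 476.19ms=3/2b +476.19ms=3/2b
Σ=3b of 3 (189bpm 3/4) — PASS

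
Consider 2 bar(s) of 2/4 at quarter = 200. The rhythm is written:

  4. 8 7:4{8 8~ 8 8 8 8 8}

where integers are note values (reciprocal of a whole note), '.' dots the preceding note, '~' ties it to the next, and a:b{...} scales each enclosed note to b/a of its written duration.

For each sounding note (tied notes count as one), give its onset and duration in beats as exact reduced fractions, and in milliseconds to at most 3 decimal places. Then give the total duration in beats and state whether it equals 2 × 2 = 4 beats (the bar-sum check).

1) 0.0ms=0b +450.0ms=3/2b
2) 450.0ms=3/2b +150.0ms=1/2b
3) 600.0ms=2b +85.714ms=2/7b
4) 685.714ms=16/7b +171.429ms=4/7b
5) 857.143ms=20/7b +85.714ms=2/7b
6) 942.857ms=22/7b +85.714ms=2/7b
7) 1028.571ms=24/7b +85.714ms=2/7b
8) 1114.286ms=26/7b +85.714ms=2/7b
Σ=4b of 4 (200bpm 2/4) — PASS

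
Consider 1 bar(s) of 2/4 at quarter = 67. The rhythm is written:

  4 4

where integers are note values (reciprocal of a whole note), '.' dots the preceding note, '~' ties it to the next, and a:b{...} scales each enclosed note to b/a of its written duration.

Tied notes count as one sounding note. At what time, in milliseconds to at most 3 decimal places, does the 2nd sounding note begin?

1. 0.0ms @ 0 + 895.522ms (1)
2. 895.522ms @ 1 + 895.522ms (1)

note 2 onset = 1b = 895.522ms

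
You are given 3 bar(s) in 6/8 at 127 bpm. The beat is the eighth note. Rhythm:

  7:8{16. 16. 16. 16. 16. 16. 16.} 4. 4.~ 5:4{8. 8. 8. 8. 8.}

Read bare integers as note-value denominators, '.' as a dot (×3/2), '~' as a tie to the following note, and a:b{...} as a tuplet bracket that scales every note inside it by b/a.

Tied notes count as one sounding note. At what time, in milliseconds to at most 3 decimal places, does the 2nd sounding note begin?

1. 0.0ms @ 0 + 404.949ms (6/7)
2. 404.949ms @ 6/7 + 404.949ms (6/7)
3. 809.899ms @ 12/7 + 404.949ms (6/7)
4. 1214.848ms @ 18/7 + 404.949ms (6/7)
5. 1619.798ms @ 24/7 + 404.949ms (6/7)
6. 2024.747ms @ 30/7 + 404.949ms (6/7)
7. 2429.696ms @ 36/7 + 404.949ms (6/7)
8. 2834.646ms @ 6 + 1417.323ms (3)
9. 4251.969ms @ 9 + 1984.252ms (21/5)
10. 6236.22ms @ 66/5 + 566.929ms (6/5)
11. 6803.15ms @ 72/5 + 566.929ms (6/5)
12. 7370.079ms @ 78/5 + 566.929ms (6/5)
13. 7937.008ms @ 84/5 + 566.929ms (6/5)

note 2 onset = 6/7b = 404.949ms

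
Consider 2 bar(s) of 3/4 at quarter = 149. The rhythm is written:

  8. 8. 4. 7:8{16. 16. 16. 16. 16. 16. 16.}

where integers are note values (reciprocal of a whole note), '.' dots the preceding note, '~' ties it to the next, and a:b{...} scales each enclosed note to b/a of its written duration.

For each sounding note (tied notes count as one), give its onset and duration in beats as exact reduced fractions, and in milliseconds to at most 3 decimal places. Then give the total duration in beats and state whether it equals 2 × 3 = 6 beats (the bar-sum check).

1) 0.0ms=0b +302.013ms=3/4b
2) 302.013ms=3/4b +302.013ms=3/4b
3) 604.027ms=3/2b +604.027ms=3/2b
4) 1208.054ms=3b +172.579ms=3/7b
5) 1380.633ms=24/7b +172.579ms=3/7b
6) 1553.212ms=27/7b +172.579ms=3/7b
7) 1725.791ms=30/7b +172.579ms=3/7b
8) 1898.37ms=33/7b +172.579ms=3/7b
9) 2070.949ms=36/7b +172.579ms=3/7b
10) 2243.528ms=39/7b +172.579ms=3/7b
Σ=6b of 6 (149bpm 3/4) — PASS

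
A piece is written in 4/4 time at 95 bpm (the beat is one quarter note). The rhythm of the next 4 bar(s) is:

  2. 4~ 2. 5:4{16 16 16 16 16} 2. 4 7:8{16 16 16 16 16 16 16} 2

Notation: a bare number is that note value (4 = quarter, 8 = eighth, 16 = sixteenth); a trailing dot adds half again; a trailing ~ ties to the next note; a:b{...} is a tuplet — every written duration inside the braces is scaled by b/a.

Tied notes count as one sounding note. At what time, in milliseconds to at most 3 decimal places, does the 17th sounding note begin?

1. 0.0ms @ 0 + 1894.737ms (3)
2. 1894.737ms @ 3 + 2526.316ms (4)
3. 4421.053ms @ 7 + 126.316ms (1/5)
4. 4547.368ms @ 36/5 + 126.316ms (1/5)
5. 4673.684ms @ 37/5 + 126.316ms (1/5)
6. 4800.0ms @ 38/5 + 126.316ms (1/5)
7. 4926.316ms @ 39/5 + 126.316ms (1/5)
8. 5052.632ms @ 8 + 1894.737ms (3)
9. 6947.368ms @ 11 + 631.579ms (1)
10. 7578.947ms @ 12 + 180.451ms (2/7)
11. 7759.398ms @ 86/7 + 180.451ms (2/7)
12. 7939.85ms @ 88/7 + 180.451ms (2/7)
13. 8120.301ms @ 90/7 + 180.451ms (2/7)
14. 8300.752ms @ 92/7 + 180.451ms (2/7)
15. 8481.203ms @ 94/7 + 180.451ms (2/7)
16. 8661.654ms @ 96/7 + 180.451ms (2/7)
17. 8842.105ms @ 14 + 1263.158ms (2)

note 17 onset = 14b = 8842.105ms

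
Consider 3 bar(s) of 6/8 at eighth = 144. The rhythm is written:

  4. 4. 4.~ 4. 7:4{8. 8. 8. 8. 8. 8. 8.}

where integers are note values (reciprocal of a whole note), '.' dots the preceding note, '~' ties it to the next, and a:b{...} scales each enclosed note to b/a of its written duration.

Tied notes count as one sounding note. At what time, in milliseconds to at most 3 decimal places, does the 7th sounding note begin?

1. 0.0ms @ 0 + 1250.0ms (3)
2. 1250.0ms @ 3 + 1250.0ms (3)
3. 2500.0ms @ 6 + 2500.0ms (6)
4. 5000.0ms @ 12 + 357.143ms (6/7)
5. 5357.143ms @ 90/7 + 357.143ms (6/7)
6. 5714.286ms @ 96/7 + 357.143ms (6/7)
7. 6071.429ms @ 102/7 + 357.143ms (6/7)
8. 6428.571ms @ 108/7 + 357.143ms (6/7)
9. 6785.714ms @ 114/7 + 357.143ms (6/7)
10. 7142.857ms @ 120/7 + 357.143ms (6/7)

note 7 onset = 102/7b = 6071.429ms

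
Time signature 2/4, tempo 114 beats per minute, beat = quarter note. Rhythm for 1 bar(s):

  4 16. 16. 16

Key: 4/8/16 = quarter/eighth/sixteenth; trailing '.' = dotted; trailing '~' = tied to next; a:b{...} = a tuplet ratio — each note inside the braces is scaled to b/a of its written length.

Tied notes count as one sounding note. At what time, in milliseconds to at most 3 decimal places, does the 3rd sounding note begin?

note 3 onset = 11/8b = 723.684ms

1. 0.0ms @ 0 + 526.316ms (1)
2. 526.316ms @ 1 + 197.368ms (3/8)
3. 723.684ms @ 11/8 + 197.368ms (3/8)
4. 921.053ms @ 7/4 + 131.579ms (1/4)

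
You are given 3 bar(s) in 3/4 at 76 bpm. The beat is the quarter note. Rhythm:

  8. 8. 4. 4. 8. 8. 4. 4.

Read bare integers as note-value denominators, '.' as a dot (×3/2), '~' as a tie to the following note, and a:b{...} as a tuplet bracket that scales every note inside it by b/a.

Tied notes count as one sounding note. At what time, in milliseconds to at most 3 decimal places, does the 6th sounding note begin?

1. 0.0ms @ 0 + 592.105ms (3/4)
2. 592.105ms @ 3/4 + 592.105ms (3/4)
3. 1184.211ms @ 3/2 + 1184.211ms (3/2)
4. 2368.421ms @ 3 + 1184.211ms (3/2)
5. 3552.632ms @ 9/2 + 592.105ms (3/4)
6. 4144.737ms @ 21/4 + 592.105ms (3/4)
7. 4736.842ms @ 6 + 1184.211ms (3/2)
8. 5921.053ms @ 15/2 + 1184.211ms (3/2)

note 6 onset = 21/4b = 4144.737ms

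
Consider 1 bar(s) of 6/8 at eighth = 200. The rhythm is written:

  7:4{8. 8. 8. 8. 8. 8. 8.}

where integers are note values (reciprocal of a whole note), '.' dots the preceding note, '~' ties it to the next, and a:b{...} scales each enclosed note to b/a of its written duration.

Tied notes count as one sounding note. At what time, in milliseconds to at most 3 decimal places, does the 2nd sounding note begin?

1. 0.0ms @ 0 + 257.143ms (6/7)
2. 257.143ms @ 6/7 + 257.143ms (6/7)
3. 514.286ms @ 12/7 + 257.143ms (6/7)
4. 771.429ms @ 18/7 + 257.143ms (6/7)
5. 1028.571ms @ 24/7 + 257.143ms (6/7)
6. 1285.714ms @ 30/7 + 257.143ms (6/7)
7. 1542.857ms @ 36/7 + 257.143ms (6/7)

note 2 onset = 6/7b = 257.143ms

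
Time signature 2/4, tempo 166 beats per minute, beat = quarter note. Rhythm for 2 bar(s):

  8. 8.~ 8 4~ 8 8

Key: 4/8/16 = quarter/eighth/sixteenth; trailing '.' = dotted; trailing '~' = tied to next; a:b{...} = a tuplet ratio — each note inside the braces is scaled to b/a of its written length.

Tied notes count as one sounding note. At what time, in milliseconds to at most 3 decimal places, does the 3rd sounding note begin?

1. 0.0ms @ 0 + 271.084ms (3/4)
2. 271.084ms @ 3/4 + 451.807ms (5/4)
3. 722.892ms @ 2 + 542.169ms (3/2)
4. 1265.06ms @ 7/2 + 180.723ms (1/2)

note 3 onset = 2b = 722.892ms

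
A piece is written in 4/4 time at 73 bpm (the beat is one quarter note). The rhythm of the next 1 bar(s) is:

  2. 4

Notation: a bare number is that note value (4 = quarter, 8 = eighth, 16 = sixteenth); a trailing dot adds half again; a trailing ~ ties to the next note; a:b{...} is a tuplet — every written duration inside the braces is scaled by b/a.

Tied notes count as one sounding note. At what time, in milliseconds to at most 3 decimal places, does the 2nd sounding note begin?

1. 0.0ms @ 0 + 2465.753ms (3)
2. 2465.753ms @ 3 + 821.918ms (1)

note 2 onset = 3b = 2465.753ms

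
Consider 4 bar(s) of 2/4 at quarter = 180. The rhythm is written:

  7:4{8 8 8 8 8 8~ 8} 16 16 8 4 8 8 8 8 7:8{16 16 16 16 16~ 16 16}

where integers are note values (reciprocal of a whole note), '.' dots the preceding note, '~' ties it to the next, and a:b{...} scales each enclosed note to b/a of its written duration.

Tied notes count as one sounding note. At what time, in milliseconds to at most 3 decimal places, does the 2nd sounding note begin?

1. 0.0ms @ 0 + 95.238ms (2/7)
2. 95.238ms @ 2/7 + 95.238ms (2/7)
3. 190.476ms @ 4/7 + 95.238ms (2/7)
4. 285.714ms @ 6/7 + 95.238ms (2/7)
5. 380.952ms @ 8/7 + 95.238ms (2/7)
6. 476.19ms @ 10/7 + 190.476ms (4/7)
7. 666.667ms @ 2 + 83.333ms (1/4)
8. 750.0ms @ 9/4 + 83.333ms (1/4)
9. 833.333ms @ 5/2 + 166.667ms (1/2)
10. 1000.0ms @ 3 + 333.333ms (1)
11. 1333.333ms @ 4 + 166.667ms (1/2)
12. 1500.0ms @ 9/2 + 166.667ms (1/2)
13. 1666.667ms @ 5 + 166.667ms (1/2)
14. 1833.333ms @ 11/2 + 166.667ms (1/2)
15. 2000.0ms @ 6 + 95.238ms (2/7)
16. 2095.238ms @ 44/7 + 95.238ms (2/7)
17. 2190.476ms @ 46/7 + 95.238ms (2/7)
18. 2285.714ms @ 48/7 + 95.238ms (2/7)
19. 2380.952ms @ 50/7 + 190.476ms (4/7)
20. 2571.429ms @ 54/7 + 95.238ms (2/7)

note 2 onset = 2/7b = 95.238ms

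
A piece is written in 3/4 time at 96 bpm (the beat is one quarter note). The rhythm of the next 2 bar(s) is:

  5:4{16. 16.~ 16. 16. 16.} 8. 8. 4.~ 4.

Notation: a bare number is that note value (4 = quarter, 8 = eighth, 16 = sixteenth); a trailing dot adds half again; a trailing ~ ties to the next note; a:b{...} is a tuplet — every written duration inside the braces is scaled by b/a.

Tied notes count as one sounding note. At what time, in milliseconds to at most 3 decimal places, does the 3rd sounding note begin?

1. 0.0ms @ 0 + 187.5ms (3/10)
2. 187.5ms @ 3/10 + 375.0ms (3/5)
3. 562.5ms @ 9/10 + 187.5ms (3/10)
4. 750.0ms @ 6/5 + 187.5ms (3/10)
5. 937.5ms @ 3/2 + 468.75ms (3/4)
6. 1406.25ms @ 9/4 + 468.75ms (3/4)
7. 1875.0ms @ 3 + 1875.0ms (3)

note 3 onset = 9/10b = 562.5ms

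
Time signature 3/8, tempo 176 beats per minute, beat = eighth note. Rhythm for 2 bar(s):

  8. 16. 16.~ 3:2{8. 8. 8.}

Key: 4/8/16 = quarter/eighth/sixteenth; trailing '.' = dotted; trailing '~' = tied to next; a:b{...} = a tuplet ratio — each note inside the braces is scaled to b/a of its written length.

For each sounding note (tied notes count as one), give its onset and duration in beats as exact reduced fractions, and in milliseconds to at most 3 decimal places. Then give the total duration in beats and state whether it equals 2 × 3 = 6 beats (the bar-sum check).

1) 0.0ms=0b +511.364ms=3/2b
2) 511.364ms=3/2b +255.682ms=3/4b
3) 767.045ms=9/4b +596.591ms=7/4b
4) 1363.636ms=4b +340.909ms=1b
5) 1704.545ms=5b +340.909ms=1b
Σ=6b of 6 (176bpm 3/8) — PASS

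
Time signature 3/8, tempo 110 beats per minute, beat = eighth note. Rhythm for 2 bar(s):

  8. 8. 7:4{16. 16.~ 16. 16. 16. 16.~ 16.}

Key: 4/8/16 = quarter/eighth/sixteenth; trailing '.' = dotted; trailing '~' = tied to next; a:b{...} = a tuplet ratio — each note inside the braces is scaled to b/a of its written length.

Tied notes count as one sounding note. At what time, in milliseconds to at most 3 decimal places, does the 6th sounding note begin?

1. 0.0ms @ 0 + 818.182ms (3/2)
2. 818.182ms @ 3/2 + 818.182ms (3/2)
3. 1636.364ms @ 3 + 233.766ms (3/7)
4. 1870.13ms @ 24/7 + 467.532ms (6/7)
5. 2337.662ms @ 30/7 + 233.766ms (3/7)
6. 2571.429ms @ 33/7 + 233.766ms (3/7)
7. 2805.195ms @ 36/7 + 467.532ms (6/7)

note 6 onset = 33/7b = 2571.429ms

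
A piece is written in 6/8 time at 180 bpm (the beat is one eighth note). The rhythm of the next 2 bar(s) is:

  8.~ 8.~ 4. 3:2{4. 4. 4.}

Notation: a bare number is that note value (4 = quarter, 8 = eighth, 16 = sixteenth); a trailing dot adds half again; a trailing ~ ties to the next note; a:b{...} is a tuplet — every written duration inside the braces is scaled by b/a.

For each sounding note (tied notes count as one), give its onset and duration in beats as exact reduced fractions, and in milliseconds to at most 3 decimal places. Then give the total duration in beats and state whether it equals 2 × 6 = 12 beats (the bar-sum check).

1) 0.0ms=0b +2000.0ms=6b
2) 2000.0ms=6b +666.667ms=2b
3) 2666.667ms=8b +666.667ms=2b
4) 3333.333ms=10b +666.667ms=2b
Σ=12b of 12 (180bpm 6/8) — PASS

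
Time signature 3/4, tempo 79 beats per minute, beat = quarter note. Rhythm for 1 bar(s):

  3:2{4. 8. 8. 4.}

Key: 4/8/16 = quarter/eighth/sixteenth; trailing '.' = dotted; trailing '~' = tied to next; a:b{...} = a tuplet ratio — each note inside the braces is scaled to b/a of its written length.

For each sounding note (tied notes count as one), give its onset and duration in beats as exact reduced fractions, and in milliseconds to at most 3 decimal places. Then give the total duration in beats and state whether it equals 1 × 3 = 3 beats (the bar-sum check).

1) 0.0ms=0b +759.494ms=1b
2) 759.494ms=1b +379.747ms=1/2b
3) 1139.241ms=3/2b +379.747ms=1/2b
4) 1518.987ms=2b +759.494ms=1b
Σ=3b of 3 (79bpm 3/4) — PASS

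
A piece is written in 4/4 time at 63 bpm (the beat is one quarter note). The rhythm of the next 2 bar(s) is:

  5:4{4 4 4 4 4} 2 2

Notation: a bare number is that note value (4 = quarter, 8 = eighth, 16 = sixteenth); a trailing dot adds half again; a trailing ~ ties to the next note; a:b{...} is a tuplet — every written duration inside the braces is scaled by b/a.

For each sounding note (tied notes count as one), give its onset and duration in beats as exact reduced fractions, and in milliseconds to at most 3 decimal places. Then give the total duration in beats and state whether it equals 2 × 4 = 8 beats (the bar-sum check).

1) 0.0ms=0b +761.905ms=4/5b
2) 761.905ms=4/5b +761.905ms=4/5b
3) 1523.81ms=8/5b +761.905ms=4/5b
4) 2285.714ms=12/5b +761.905ms=4/5b
5) 3047.619ms=16/5b +761.905ms=4/5b
6) 3809.524ms=4b +1904.762ms=2b
7) 5714.286ms=6b +1904.762ms=2b
Σ=8b of 8 (63bpm 4/4) — PASS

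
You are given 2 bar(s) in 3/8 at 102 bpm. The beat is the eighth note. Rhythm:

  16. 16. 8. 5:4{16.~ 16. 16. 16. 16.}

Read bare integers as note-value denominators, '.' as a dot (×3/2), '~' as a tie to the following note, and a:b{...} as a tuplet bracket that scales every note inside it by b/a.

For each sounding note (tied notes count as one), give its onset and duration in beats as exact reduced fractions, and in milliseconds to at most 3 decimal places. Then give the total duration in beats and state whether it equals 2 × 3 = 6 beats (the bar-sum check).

1) 0.0ms=0b +441.176ms=3/4b
2) 441.176ms=3/4b +441.176ms=3/4b
3) 882.353ms=3/2b +882.353ms=3/2b
4) 1764.706ms=3b +705.882ms=6/5b
5) 2470.588ms=21/5b +352.941ms=3/5b
6) 2823.529ms=24/5b +352.941ms=3/5b
7) 3176.471ms=27/5b +352.941ms=3/5b
Σ=6b of 6 (102bpm 3/8) — PASS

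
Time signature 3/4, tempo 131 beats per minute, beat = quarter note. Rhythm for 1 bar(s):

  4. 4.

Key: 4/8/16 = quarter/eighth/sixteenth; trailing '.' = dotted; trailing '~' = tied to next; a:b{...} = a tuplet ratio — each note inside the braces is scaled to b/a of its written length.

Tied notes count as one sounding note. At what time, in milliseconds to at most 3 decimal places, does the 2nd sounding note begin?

1. 0.0ms @ 0 + 687.023ms (3/2)
2. 687.023ms @ 3/2 + 687.023ms (3/2)

note 2 onset = 3/2b = 687.023ms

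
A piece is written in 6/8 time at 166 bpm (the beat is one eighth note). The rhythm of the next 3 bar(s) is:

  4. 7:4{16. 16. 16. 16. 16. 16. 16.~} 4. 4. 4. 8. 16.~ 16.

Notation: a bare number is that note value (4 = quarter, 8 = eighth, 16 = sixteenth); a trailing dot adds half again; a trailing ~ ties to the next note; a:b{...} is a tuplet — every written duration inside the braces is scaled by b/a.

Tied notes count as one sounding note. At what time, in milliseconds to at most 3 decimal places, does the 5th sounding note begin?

1. 0.0ms @ 0 + 1084.337ms (3)
2. 1084.337ms @ 3 + 154.905ms (3/7)
3. 1239.243ms @ 24/7 + 154.905ms (3/7)
4. 1394.148ms @ 27/7 + 154.905ms (3/7)
5. 1549.053ms @ 30/7 + 154.905ms (3/7)
6. 1703.959ms @ 33/7 + 154.905ms (3/7)
7. 1858.864ms @ 36/7 + 154.905ms (3/7)
8. 2013.769ms @ 39/7 + 1239.243ms (24/7)
9. 3253.012ms @ 9 + 1084.337ms (3)
10. 4337.349ms @ 12 + 1084.337ms (3)
11. 5421.687ms @ 15 + 542.169ms (3/2)
12. 5963.855ms @ 33/2 + 542.169ms (3/2)

note 5 onset = 30/7b = 1549.053ms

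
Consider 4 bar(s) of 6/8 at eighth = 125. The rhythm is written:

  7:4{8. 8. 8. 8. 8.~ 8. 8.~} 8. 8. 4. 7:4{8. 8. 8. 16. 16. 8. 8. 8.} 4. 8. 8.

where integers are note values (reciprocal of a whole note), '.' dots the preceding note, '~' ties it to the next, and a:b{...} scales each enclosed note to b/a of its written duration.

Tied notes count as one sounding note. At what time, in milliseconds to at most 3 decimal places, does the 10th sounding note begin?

1. 0.0ms @ 0 + 411.429ms (6/7)
2. 411.429ms @ 6/7 + 411.429ms (6/7)
3. 822.857ms @ 12/7 + 411.429ms (6/7)
4. 1234.286ms @ 18/7 + 411.429ms (6/7)
5. 1645.714ms @ 24/7 + 822.857ms (12/7)
6. 2468.571ms @ 36/7 + 1131.429ms (33/14)
7. 3600.0ms @ 15/2 + 720.0ms (3/2)
8. 4320.0ms @ 9 + 1440.0ms (3)
9. 5760.0ms @ 12 + 411.429ms (6/7)
10. 6171.429ms @ 90/7 + 411.429ms (6/7)
11. 6582.857ms @ 96/7 + 411.429ms (6/7)
12. 6994.286ms @ 102/7 + 205.714ms (3/7)
13. 7200.0ms @ 15 + 205.714ms (3/7)
14. 7405.714ms @ 108/7 + 411.429ms (6/7)
15. 7817.143ms @ 114/7 + 411.429ms (6/7)
16. 8228.571ms @ 120/7 + 411.429ms (6/7)
17. 8640.0ms @ 18 + 1440.0ms (3)
18. 10080.0ms @ 21 + 720.0ms (3/2)
19. 10800.0ms @ 45/2 + 720.0ms (3/2)

note 10 onset = 90/7b = 6171.429ms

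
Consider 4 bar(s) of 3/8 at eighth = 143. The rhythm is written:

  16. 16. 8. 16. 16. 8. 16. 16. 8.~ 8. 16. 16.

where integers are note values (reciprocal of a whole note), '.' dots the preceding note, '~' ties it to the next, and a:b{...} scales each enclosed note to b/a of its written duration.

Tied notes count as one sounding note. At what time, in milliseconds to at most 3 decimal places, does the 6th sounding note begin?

note 6 onset = 9/2b = 1888.112ms

1. 0.0ms @ 0 + 314.685ms (3/4)
2. 314.685ms @ 3/4 + 314.685ms (3/4)
3. 629.371ms @ 3/2 + 629.371ms (3/2)
4. 1258.741ms @ 3 + 314.685ms (3/4)
5. 1573.427ms @ 15/4 + 314.685ms (3/4)
6. 1888.112ms @ 9/2 + 629.371ms (3/2)
7. 2517.483ms @ 6 + 314.685ms (3/4)
8. 2832.168ms @ 27/4 + 314.685ms (3/4)
9. 3146.853ms @ 15/2 + 1258.741ms (3)
10. 4405.594ms @ 21/2 + 314.685ms (3/4)
11. 4720.28ms @ 45/4 + 314.685ms (3/4)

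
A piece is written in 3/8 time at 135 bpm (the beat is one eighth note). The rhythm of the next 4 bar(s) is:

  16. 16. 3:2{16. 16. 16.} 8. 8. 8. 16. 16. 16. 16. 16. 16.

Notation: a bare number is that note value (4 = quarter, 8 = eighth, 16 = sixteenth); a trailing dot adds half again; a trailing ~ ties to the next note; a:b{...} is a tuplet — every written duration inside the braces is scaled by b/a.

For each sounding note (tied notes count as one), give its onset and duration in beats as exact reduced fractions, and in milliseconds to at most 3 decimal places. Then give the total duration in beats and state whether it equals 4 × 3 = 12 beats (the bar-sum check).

1) 0.0ms=0b +333.333ms=3/4b
2) 333.333ms=3/4b +333.333ms=3/4b
3) 666.667ms=3/2b +222.222ms=1/2b
4) 888.889ms=2b +222.222ms=1/2b
5) 1111.111ms=5/2b +222.222ms=1/2b
6) 1333.333ms=3b +666.667ms=3/2b
7) 2000.0ms=9/2b +666.667ms=3/2b
8) 2666.667ms=6b +666.667ms=3/2b
9) 3333.333ms=15/2b +333.333ms=3/4b
10) 3666.667ms=33/4b +333.333ms=3/4b
11) 4000.0ms=9b +333.333ms=3/4b
12) 4333.333ms=39/4b +333.333ms=3/4b
13) 4666.667ms=21/2b +333.333ms=3/4b
14) 5000.0ms=45/4b +333.333ms=3/4b
Σ=12b of 12 (135bpm 3/8) — PASS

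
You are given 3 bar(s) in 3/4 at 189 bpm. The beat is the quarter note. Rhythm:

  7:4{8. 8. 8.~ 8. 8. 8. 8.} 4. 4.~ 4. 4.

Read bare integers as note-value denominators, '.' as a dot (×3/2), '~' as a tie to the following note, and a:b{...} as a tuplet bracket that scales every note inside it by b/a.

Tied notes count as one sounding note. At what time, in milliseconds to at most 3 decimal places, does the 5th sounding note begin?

1. 0.0ms @ 0 + 136.054ms (3/7)
2. 136.054ms @ 3/7 + 136.054ms (3/7)
3. 272.109ms @ 6/7 + 272.109ms (6/7)
4. 544.218ms @ 12/7 + 136.054ms (3/7)
5. 680.272ms @ 15/7 + 136.054ms (3/7)
6. 816.327ms @ 18/7 + 136.054ms (3/7)
7. 952.381ms @ 3 + 476.19ms (3/2)
8. 1428.571ms @ 9/2 + 952.381ms (3)
9. 2380.952ms @ 15/2 + 476.19ms (3/2)

note 5 onset = 15/7b = 680.272ms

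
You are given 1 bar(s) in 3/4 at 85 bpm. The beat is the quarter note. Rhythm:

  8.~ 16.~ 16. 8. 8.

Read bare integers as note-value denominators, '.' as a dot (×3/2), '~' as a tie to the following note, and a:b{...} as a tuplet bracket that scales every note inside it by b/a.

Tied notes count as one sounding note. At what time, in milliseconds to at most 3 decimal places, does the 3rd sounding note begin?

note 3 onset = 9/4b = 1588.235ms

1. 0.0ms @ 0 + 1058.824ms (3/2)
2. 1058.824ms @ 3/2 + 529.412ms (3/4)
3. 1588.235ms @ 9/4 + 529.412ms (3/4)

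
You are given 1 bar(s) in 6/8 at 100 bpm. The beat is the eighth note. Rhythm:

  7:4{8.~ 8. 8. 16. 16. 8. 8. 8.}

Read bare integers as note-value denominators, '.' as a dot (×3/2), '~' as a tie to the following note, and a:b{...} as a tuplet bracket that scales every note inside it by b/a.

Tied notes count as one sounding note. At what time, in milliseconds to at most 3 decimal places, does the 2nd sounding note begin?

1. 0.0ms @ 0 + 1028.571ms (12/7)
2. 1028.571ms @ 12/7 + 514.286ms (6/7)
3. 1542.857ms @ 18/7 + 257.143ms (3/7)
4. 1800.0ms @ 3 + 257.143ms (3/7)
5. 2057.143ms @ 24/7 + 514.286ms (6/7)
6. 2571.429ms @ 30/7 + 514.286ms (6/7)
7. 3085.714ms @ 36/7 + 514.286ms (6/7)

note 2 onset = 12/7b = 1028.571ms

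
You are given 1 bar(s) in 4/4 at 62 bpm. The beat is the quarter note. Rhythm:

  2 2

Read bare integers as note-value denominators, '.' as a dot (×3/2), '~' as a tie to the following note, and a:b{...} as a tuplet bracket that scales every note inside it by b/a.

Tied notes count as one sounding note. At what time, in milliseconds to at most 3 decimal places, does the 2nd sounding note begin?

1. 0.0ms @ 0 + 1935.484ms (2)
2. 1935.484ms @ 2 + 1935.484ms (2)

note 2 onset = 2b = 1935.484ms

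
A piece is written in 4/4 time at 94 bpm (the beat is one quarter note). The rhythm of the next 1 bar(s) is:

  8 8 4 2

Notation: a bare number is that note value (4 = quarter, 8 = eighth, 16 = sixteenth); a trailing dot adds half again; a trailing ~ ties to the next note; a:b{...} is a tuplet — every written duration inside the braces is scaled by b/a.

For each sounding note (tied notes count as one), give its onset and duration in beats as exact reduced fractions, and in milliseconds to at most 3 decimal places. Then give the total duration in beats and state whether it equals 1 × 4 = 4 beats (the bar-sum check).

1) 0.0ms=0b +319.149ms=1/2b
2) 319.149ms=1/2b +319.149ms=1/2b
3) 638.298ms=1b +638.298ms=1b
4) 1276.596ms=2b +1276.596ms=2b
Σ=4b of 4 (94bpm 4/4) — PASS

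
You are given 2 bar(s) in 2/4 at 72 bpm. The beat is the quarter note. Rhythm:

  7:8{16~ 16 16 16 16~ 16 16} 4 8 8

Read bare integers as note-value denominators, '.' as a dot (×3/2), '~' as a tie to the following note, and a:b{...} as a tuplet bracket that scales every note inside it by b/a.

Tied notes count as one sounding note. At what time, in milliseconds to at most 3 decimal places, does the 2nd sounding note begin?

note 2 onset = 4/7b = 476.19ms

1. 0.0ms @ 0 + 476.19ms (4/7)
2. 476.19ms @ 4/7 + 238.095ms (2/7)
3. 714.286ms @ 6/7 + 238.095ms (2/7)
4. 952.381ms @ 8/7 + 476.19ms (4/7)
5. 1428.571ms @ 12/7 + 238.095ms (2/7)
6. 1666.667ms @ 2 + 833.333ms (1)
7. 2500.0ms @ 3 + 416.667ms (1/2)
8. 2916.667ms @ 7/2 + 416.667ms (1/2)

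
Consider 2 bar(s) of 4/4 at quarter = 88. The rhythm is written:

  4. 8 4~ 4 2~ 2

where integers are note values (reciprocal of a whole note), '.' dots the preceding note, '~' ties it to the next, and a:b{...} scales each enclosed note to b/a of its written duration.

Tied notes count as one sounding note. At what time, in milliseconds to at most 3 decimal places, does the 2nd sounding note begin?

note 2 onset = 3/2b = 1022.727ms

1. 0.0ms @ 0 + 1022.727ms (3/2)
2. 1022.727ms @ 3/2 + 340.909ms (1/2)
3. 1363.636ms @ 2 + 1363.636ms (2)
4. 2727.273ms @ 4 + 2727.273ms (4)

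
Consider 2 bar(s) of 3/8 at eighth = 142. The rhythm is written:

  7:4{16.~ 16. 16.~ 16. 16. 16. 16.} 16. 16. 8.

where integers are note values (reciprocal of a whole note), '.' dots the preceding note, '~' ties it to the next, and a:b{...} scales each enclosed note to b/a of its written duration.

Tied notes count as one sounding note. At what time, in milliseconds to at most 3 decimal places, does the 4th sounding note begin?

note 4 onset = 15/7b = 905.433ms

1. 0.0ms @ 0 + 362.173ms (6/7)
2. 362.173ms @ 6/7 + 362.173ms (6/7)
3. 724.346ms @ 12/7 + 181.087ms (3/7)
4. 905.433ms @ 15/7 + 181.087ms (3/7)
5. 1086.519ms @ 18/7 + 181.087ms (3/7)
6. 1267.606ms @ 3 + 316.901ms (3/4)
7. 1584.507ms @ 15/4 + 316.901ms (3/4)
8. 1901.408ms @ 9/2 + 633.803ms (3/2)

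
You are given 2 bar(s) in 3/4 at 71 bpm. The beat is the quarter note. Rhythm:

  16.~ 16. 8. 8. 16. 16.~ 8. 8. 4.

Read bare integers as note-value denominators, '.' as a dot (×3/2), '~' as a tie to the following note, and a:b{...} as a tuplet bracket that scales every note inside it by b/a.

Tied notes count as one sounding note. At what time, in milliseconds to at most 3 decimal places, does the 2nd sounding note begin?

1. 0.0ms @ 0 + 633.803ms (3/4)
2. 633.803ms @ 3/4 + 633.803ms (3/4)
3. 1267.606ms @ 3/2 + 633.803ms (3/4)
4. 1901.408ms @ 9/4 + 316.901ms (3/8)
5. 2218.31ms @ 21/8 + 950.704ms (9/8)
6. 3169.014ms @ 15/4 + 633.803ms (3/4)
7. 3802.817ms @ 9/2 + 1267.606ms (3/2)

note 2 onset = 3/4b = 633.803ms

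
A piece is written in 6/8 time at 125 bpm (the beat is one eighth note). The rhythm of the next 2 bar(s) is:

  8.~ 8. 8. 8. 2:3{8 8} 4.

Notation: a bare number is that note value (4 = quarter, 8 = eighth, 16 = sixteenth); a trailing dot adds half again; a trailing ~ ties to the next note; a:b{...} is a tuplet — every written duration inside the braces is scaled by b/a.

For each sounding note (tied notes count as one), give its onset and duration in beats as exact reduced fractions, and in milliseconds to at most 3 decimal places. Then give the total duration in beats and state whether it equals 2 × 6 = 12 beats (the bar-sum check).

1) 0.0ms=0b +1440.0ms=3b
2) 1440.0ms=3b +720.0ms=3/2b
3) 2160.0ms=9/2b +720.0ms=3/2b
4) 2880.0ms=6b +720.0ms=3/2b
5) 3600.0ms=15/2b +720.0ms=3/2b
6) 4320.0ms=9b +1440.0ms=3b
Σ=12b of 12 (125bpm 6/8) — PASS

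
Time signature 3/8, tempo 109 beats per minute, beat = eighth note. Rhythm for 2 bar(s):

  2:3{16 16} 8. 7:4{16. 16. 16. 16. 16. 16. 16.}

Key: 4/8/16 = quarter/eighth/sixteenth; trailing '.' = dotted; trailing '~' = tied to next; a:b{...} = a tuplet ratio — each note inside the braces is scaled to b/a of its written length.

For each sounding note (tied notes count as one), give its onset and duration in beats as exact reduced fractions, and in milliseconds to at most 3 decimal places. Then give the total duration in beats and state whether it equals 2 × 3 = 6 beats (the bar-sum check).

1) 0.0ms=0b +412.844ms=3/4b
2) 412.844ms=3/4b +412.844ms=3/4b
3) 825.688ms=3/2b +825.688ms=3/2b
4) 1651.376ms=3b +235.911ms=3/7b
5) 1887.287ms=24/7b +235.911ms=3/7b
6) 2123.198ms=27/7b +235.911ms=3/7b
7) 2359.109ms=30/7b +235.911ms=3/7b
8) 2595.02ms=33/7b +235.911ms=3/7b
9) 2830.931ms=36/7b +235.911ms=3/7b
10) 3066.841ms=39/7b +235.911ms=3/7b
Σ=6b of 6 (109bpm 3/8) — PASS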